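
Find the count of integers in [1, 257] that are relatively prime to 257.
256

257 = 257
φ(n) = n × ∏(1 - 1/p) for each prime p dividing n
φ(257) = 257 × (1 - 1/257) = 256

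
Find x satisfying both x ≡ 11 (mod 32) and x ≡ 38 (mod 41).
1227

Using Chinese Remainder Theorem:
M = 32 × 41 = 1312
M1 = 41, M2 = 32
y1 = 41^(-1) mod 32 = 25
y2 = 32^(-1) mod 41 = 9
x = (11×41×25 + 38×32×9) mod 1312 = 1227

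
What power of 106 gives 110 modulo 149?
58

Baby-step giant-step with step n = ⌈√149⌉ = 13.
Baby steps 106^j mod 149 (j:value) for j=0..12: 0:1, 1:106, 2:61, 3:59, 4:145, 5:23, 6:54, 7:62, 8:16, 9:57, 10:82, 11:50, 12:85.
Giant-step multiplier: 106^(-13) ≡ 106^(148-13) = 106^135 ≡ 66 (mod 149).
Giant steps γ_i = 110·66^i mod 149: γ_0=110, γ_1=108, γ_2=125, γ_3=55, γ_4=54 (in table at j=6).
x = i·n + j = 4·13 + 6 = 58.
Check: 106^58 ≡ 110 (mod 149).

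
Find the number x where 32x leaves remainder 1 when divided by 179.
28

gcd(32, 179) = 1, so the inverse exists.
Extended Euclidean algorithm on (179, 32):
179 = 5 × 32 + 19  ⟹  19 = (1)·179 + (-5)·32
32 = 1 × 19 + 13  ⟹  13 = (-1)·179 + (6)·32
19 = 1 × 13 + 6  ⟹  6 = (2)·179 + (-11)·32
13 = 2 × 6 + 1  ⟹  1 = (-5)·179 + (28)·32
So (28)·32 ≡ 1 (mod 179), i.e. 32^(-1) ≡ 28 (mod 179).
Check: 32 × 28 = 896 ≡ 1 (mod 179)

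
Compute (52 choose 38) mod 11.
4

Using Lucas' theorem:
Write n=52 and k=38 in base 11:
n in base 11: [4, 8]
k in base 11: [3, 5]
C(52,38) mod 11 = ∏ C(n_i, k_i) mod 11
Digit binomials (mod 11): C(4,3) = 4; C(8,5) = 56 ≡ 1
Product: 4 × 1 = 4 ≡ 4 (mod 11)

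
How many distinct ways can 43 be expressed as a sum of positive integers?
63261

p(n) counts ways to write n as a sum of positive integers (order ignored).
Euler's pentagonal recurrence: p(k) = p(k-1) + p(k-2) - p(k-5) - p(k-7) + p(k-12) + p(k-15) - ... (offsets j(3j∓1)/2, signs ++--, p(0)=1, p(<0)=0).
DP table for k = 0..42: p(0)=1, p(1)=1, p(2)=2, p(3)=3, p(4)=5, p(5)=7, p(6)=11, p(7)=15, p(8)=22, p(9)=30, p(10)=42, p(11)=56, p(12)=77, p(13)=101, p(14)=135, p(15)=176, p(16)=231, p(17)=297, p(18)=385, p(19)=490, p(20)=627, p(21)=792, p(22)=1002, p(23)=1255, p(24)=1575, p(25)=1958, p(26)=2436, p(27)=3010, p(28)=3718, p(29)=4565, p(30)=5604, p(31)=6842, p(32)=8349, p(33)=10143, p(34)=12310, p(35)=14883, p(36)=17977, p(37)=21637, p(38)=26015, p(39)=31185, p(40)=37338, p(41)=44583, p(42)=53174.
Final step: p(43) = p(42) + p(41) - p(38) - p(36) + p(31) + p(28) - p(21) - p(17) + p(8) + p(3)
= 53174 + 44583 - 26015 - 17977 + 6842 + 3718 - 792 - 297 + 22 + 3
= 63261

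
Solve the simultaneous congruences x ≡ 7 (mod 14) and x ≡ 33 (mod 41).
525

Using Chinese Remainder Theorem:
M = 14 × 41 = 574
M1 = 41, M2 = 14
y1 = 41^(-1) mod 14 = 13
y2 = 14^(-1) mod 41 = 3
x = (7×41×13 + 33×14×3) mod 574 = 525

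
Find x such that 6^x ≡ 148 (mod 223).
20

Baby-step giant-step with step n = ⌈√223⌉ = 15.
Baby steps 6^j mod 223 (j:value) for j=0..14: 0:1, 1:6, 2:36, 3:216, 4:181, 5:194, 6:49, 7:71, 8:203, 9:103, 10:172, 11:140, 12:171, 13:134, 14:135.
Giant-step multiplier: 6^(-15) ≡ 6^(222-15) = 6^207 ≡ 155 (mod 223).
Giant steps γ_i = 148·155^i mod 223: γ_0=148, γ_1=194 (in table at j=5).
x = i·n + j = 1·15 + 5 = 20.
Check: 6^20 ≡ 148 (mod 223).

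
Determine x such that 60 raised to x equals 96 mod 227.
43

Baby-step giant-step with step n = ⌈√227⌉ = 16.
Baby steps 60^j mod 227 (j:value) for j=0..15: 0:1, 1:60, 2:195, 3:123, 4:116, 5:150, 6:147, 7:194, 8:63, 9:148, 10:27, 11:31, 12:44, 13:143, 14:181, 15:191.
Giant-step multiplier: 60^(-16) ≡ 60^(226-16) = 60^210 ≡ 97 (mod 227).
Giant steps γ_i = 96·97^i mod 227: γ_0=96, γ_1=5, γ_2=31 (in table at j=11).
x = i·n + j = 2·16 + 11 = 43.
Check: 60^43 ≡ 96 (mod 227).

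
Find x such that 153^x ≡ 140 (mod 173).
104

Baby-step giant-step with step n = ⌈√173⌉ = 14.
Baby steps 153^j mod 173 (j:value) for j=0..13: 0:1, 1:153, 2:54, 3:131, 4:148, 5:154, 6:34, 7:12, 8:106, 9:129, 10:15, 11:46, 12:118, 13:62.
Giant-step multiplier: 153^(-14) ≡ 153^(172-14) = 153^158 ≡ 167 (mod 173).
Giant steps γ_i = 140·167^i mod 173: γ_0=140, γ_1=25, γ_2=23, γ_3=35, γ_4=136, γ_5=49, γ_6=52, γ_7=34 (in table at j=6).
x = i·n + j = 7·14 + 6 = 104.
Check: 153^104 ≡ 140 (mod 173).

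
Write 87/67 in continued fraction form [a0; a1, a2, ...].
[1; 3, 2, 1, 6]

Euclidean algorithm steps:
87 = 1 × 67 + 20
67 = 3 × 20 + 7
20 = 2 × 7 + 6
7 = 1 × 6 + 1
6 = 6 × 1 + 0
Continued fraction: [1; 3, 2, 1, 6]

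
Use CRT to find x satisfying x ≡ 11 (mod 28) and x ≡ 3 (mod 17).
207

Using Chinese Remainder Theorem:
M = 28 × 17 = 476
M1 = 17, M2 = 28
y1 = 17^(-1) mod 28 = 5
y2 = 28^(-1) mod 17 = 14
x = (11×17×5 + 3×28×14) mod 476 = 207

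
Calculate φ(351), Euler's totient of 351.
216

351 = 3^3 × 13
φ(n) = n × ∏(1 - 1/p) for each prime p dividing n
φ(351) = 351 × (1 - 1/3) × (1 - 1/13) = 216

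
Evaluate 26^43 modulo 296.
248

Repeated squaring. Binary of 43 = 101011.
26^1 ≡ 26 (mod 296); 26^2 ≡ 84 (mod 296); 26^4 ≡ 248 (mod 296); 26^8 ≡ 232 (mod 296); 26^16 ≡ 248 (mod 296); 26^32 ≡ 232 (mod 296)
26^43 = 26^1 × 26^2 × 26^8 × 26^32 ≡ 248 (mod 296)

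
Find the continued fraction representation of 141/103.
[1; 2, 1, 2, 2, 5]

Euclidean algorithm steps:
141 = 1 × 103 + 38
103 = 2 × 38 + 27
38 = 1 × 27 + 11
27 = 2 × 11 + 5
11 = 2 × 5 + 1
5 = 5 × 1 + 0
Continued fraction: [1; 2, 1, 2, 2, 5]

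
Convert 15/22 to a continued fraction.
[0; 1, 2, 7]

Euclidean algorithm steps:
15 = 0 × 22 + 15
22 = 1 × 15 + 7
15 = 2 × 7 + 1
7 = 7 × 1 + 0
Continued fraction: [0; 1, 2, 7]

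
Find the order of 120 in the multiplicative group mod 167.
166

167 is prime, so ord(120) divides φ(167) = 166.
Divisors of 166: 1, 2, 83, 166.
Repeated squaring: 120^1 ≡ 120, 120^2 ≡ 38, 120^4 ≡ 108, 120^8 ≡ 141, 120^16 ≡ 8, 120^32 ≡ 64, 120^64 ≡ 88, 120^128 ≡ 62 (mod 167).
Test 120^d mod 167 for each divisor d in increasing order:
120^1 ≡ 120
120^2 ≡ 38
120^83 = 120^64·120^16·120^2·120^1 ≡ 166
120^166 = 120^128·120^32·120^4·120^2 ≡ 1  ← first divisor giving 1
The order is 166.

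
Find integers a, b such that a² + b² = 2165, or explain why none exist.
7² + 46² (a=7, b=46)

Factorization: 2165 = 5 × 433
By Fermat: n is sum of two squares iff every prime p ≡ 3 (mod 4) appears to even power.
All primes ≡ 3 (mod 4) appear to even power.
Search a = 0, 1, 2, … for 2165 - a² a perfect square: first hit at a = 7: 2165 - 49 = 2116 = 46².
2165 = 7² + 46² = 49 + 2116 ✓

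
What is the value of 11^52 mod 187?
55

Repeated squaring. Binary of 52 = 110100.
11^1 ≡ 11 (mod 187); 11^2 ≡ 121 (mod 187); 11^4 ≡ 55 (mod 187); 11^8 ≡ 33 (mod 187); 11^16 ≡ 154 (mod 187); 11^32 ≡ 154 (mod 187)
11^52 = 11^4 × 11^16 × 11^32 ≡ 55 (mod 187)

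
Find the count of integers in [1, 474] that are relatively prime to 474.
156

474 = 2 × 3 × 79
φ(n) = n × ∏(1 - 1/p) for each prime p dividing n
φ(474) = 474 × (1 - 1/2) × (1 - 1/3) × (1 - 1/79) = 156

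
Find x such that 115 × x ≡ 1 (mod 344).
3

gcd(115, 344) = 1, so the inverse exists.
Extended Euclidean algorithm on (344, 115):
344 = 2 × 115 + 114  ⟹  114 = (1)·344 + (-2)·115
115 = 1 × 114 + 1  ⟹  1 = (-1)·344 + (3)·115
So (3)·115 ≡ 1 (mod 344), i.e. 115^(-1) ≡ 3 (mod 344).
Check: 115 × 3 = 345 ≡ 1 (mod 344)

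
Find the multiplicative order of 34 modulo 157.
156

157 is prime, so ord(34) divides φ(157) = 156.
Divisors of 156: 1, 2, 3, 4, 6, 12, 13, 26, 39, 52, 78, 156.
Repeated squaring: 34^1 ≡ 34, 34^2 ≡ 57, 34^4 ≡ 109, 34^8 ≡ 106, 34^16 ≡ 89, 34^32 ≡ 71, 34^64 ≡ 17, 34^128 ≡ 132 (mod 157).
Test 34^d mod 157 for each divisor d in increasing order:
34^1 ≡ 34
34^2 ≡ 57
34^3 = 34^2·34^1 ≡ 54
34^4 ≡ 109
34^6 = 34^4·34^2 ≡ 90
34^12 = 34^8·34^4 ≡ 93
34^13 = 34^8·34^4·34^1 ≡ 22
34^26 = 34^16·34^8·34^2 ≡ 13
34^39 = 34^32·34^4·34^2·34^1 ≡ 129
34^52 = 34^32·34^16·34^4 ≡ 12
34^78 = 34^64·34^8·34^4·34^2 ≡ 156
34^156 = 34^128·34^16·34^8·34^4 ≡ 1  ← first divisor giving 1
The order is 156.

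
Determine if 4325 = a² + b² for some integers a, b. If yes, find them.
10² + 65² (a=10, b=65)

Factorization: 4325 = 5^2 × 173
By Fermat: n is sum of two squares iff every prime p ≡ 3 (mod 4) appears to even power.
All primes ≡ 3 (mod 4) appear to even power.
Search a = 0, 1, 2, … for 4325 - a² a perfect square: first hit at a = 10: 4325 - 100 = 4225 = 65².
4325 = 10² + 65² = 100 + 4225 ✓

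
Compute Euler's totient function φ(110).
40

110 = 2 × 5 × 11
φ(n) = n × ∏(1 - 1/p) for each prime p dividing n
φ(110) = 110 × (1 - 1/2) × (1 - 1/5) × (1 - 1/11) = 40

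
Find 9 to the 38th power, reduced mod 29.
25

Repeated squaring. Binary of 38 = 100110.
9^1 ≡ 9 (mod 29); 9^2 ≡ 23 (mod 29); 9^4 ≡ 7 (mod 29); 9^8 ≡ 20 (mod 29); 9^16 ≡ 23 (mod 29); 9^32 ≡ 7 (mod 29)
9^38 = 9^2 × 9^4 × 9^32 ≡ 25 (mod 29)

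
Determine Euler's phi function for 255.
128

255 = 3 × 5 × 17
φ(n) = n × ∏(1 - 1/p) for each prime p dividing n
φ(255) = 255 × (1 - 1/3) × (1 - 1/5) × (1 - 1/17) = 128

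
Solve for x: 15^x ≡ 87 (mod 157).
89

Baby-step giant-step with step n = ⌈√157⌉ = 13.
Baby steps 15^j mod 157 (j:value) for j=0..12: 0:1, 1:15, 2:68, 3:78, 4:71, 5:123, 6:118, 7:43, 8:17, 9:98, 10:57, 11:70, 12:108.
Giant-step multiplier: 15^(-13) ≡ 15^(156-13) = 15^143 ≡ 22 (mod 157).
Giant steps γ_i = 87·22^i mod 157: γ_0=87, γ_1=30, γ_2=32, γ_3=76, γ_4=102, γ_5=46, γ_6=70 (in table at j=11).
x = i·n + j = 6·13 + 11 = 89.
Check: 15^89 ≡ 87 (mod 157).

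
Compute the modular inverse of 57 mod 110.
83

gcd(57, 110) = 1, so the inverse exists.
Extended Euclidean algorithm on (110, 57):
110 = 1 × 57 + 53  ⟹  53 = (1)·110 + (-1)·57
57 = 1 × 53 + 4  ⟹  4 = (-1)·110 + (2)·57
53 = 13 × 4 + 1  ⟹  1 = (14)·110 + (-27)·57
So (-27)·57 ≡ 1 (mod 110), i.e. 57^(-1) ≡ -27 ≡ 83 (mod 110).
Check: 57 × 83 = 4731 ≡ 1 (mod 110)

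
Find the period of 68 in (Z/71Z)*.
70

71 is prime, so ord(68) divides φ(71) = 70.
Divisors of 70: 1, 2, 5, 7, 10, 14, 35, 70.
Repeated squaring: 68^1 ≡ 68, 68^2 ≡ 9, 68^4 ≡ 10, 68^8 ≡ 29, 68^16 ≡ 60, 68^32 ≡ 50, 68^64 ≡ 15 (mod 71).
Test 68^d mod 71 for each divisor d in increasing order:
68^1 ≡ 68
68^2 ≡ 9
68^5 = 68^4·68^1 ≡ 41
68^7 = 68^4·68^2·68^1 ≡ 14
68^10 = 68^8·68^2 ≡ 48
68^14 = 68^8·68^4·68^2 ≡ 54
68^35 = 68^32·68^2·68^1 ≡ 70
68^70 = 68^64·68^4·68^2 ≡ 1  ← first divisor giving 1
The order is 70.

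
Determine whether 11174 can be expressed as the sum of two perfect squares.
Not possible

Factorization: 11174 = 2 × 37 × 151
By Fermat: n is sum of two squares iff every prime p ≡ 3 (mod 4) appears to even power.
Prime(s) ≡ 3 (mod 4) with odd exponent: [(151, 1)]
Therefore 11174 cannot be expressed as a² + b².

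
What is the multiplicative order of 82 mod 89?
88

89 is prime, so ord(82) divides φ(89) = 88.
Divisors of 88: 1, 2, 4, 8, 11, 22, 44, 88.
Repeated squaring: 82^1 ≡ 82, 82^2 ≡ 49, 82^4 ≡ 87, 82^8 ≡ 4, 82^16 ≡ 16, 82^32 ≡ 78, 82^64 ≡ 32 (mod 89).
Test 82^d mod 89 for each divisor d in increasing order:
82^1 ≡ 82
82^2 ≡ 49
82^4 ≡ 87
82^8 ≡ 4
82^11 = 82^8·82^2·82^1 ≡ 52
82^22 = 82^16·82^4·82^2 ≡ 34
82^44 = 82^32·82^8·82^4 ≡ 88
82^88 = 82^64·82^16·82^8 ≡ 1  ← first divisor giving 1
The order is 88.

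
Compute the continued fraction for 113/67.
[1; 1, 2, 5, 4]

Euclidean algorithm steps:
113 = 1 × 67 + 46
67 = 1 × 46 + 21
46 = 2 × 21 + 4
21 = 5 × 4 + 1
4 = 4 × 1 + 0
Continued fraction: [1; 1, 2, 5, 4]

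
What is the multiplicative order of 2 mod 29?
28

29 is prime, so ord(2) divides φ(29) = 28.
Divisors of 28: 1, 2, 4, 7, 14, 28.
Repeated squaring: 2^1 ≡ 2, 2^2 ≡ 4, 2^4 ≡ 16, 2^8 ≡ 24, 2^16 ≡ 25 (mod 29).
Test 2^d mod 29 for each divisor d in increasing order:
2^1 ≡ 2
2^2 ≡ 4
2^4 ≡ 16
2^7 = 2^4·2^2·2^1 ≡ 12
2^14 = 2^8·2^4·2^2 ≡ 28
2^28 = 2^16·2^8·2^4 ≡ 1  ← first divisor giving 1
The order is 28.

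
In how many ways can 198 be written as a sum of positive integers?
3345365983698

p(n) counts ways to write n as a sum of positive integers (order ignored).
Euler's pentagonal recurrence: p(k) = p(k-1) + p(k-2) - p(k-5) - p(k-7) + p(k-12) + p(k-15) - ... (offsets j(3j∓1)/2, signs ++--, p(0)=1, p(<0)=0).
DP table for k = 0..197: p(0)=1, p(1)=1, p(2)=2, p(3)=3, p(4)=5, p(5)=7, p(6)=11, p(7)=15, p(8)=22, p(9)=30, p(10)=42, p(11)=56, p(12)=77, p(13)=101, p(14)=135, p(15)=176, p(16)=231, p(17)=297, p(18)=385, p(19)=490, p(20)=627, p(21)=792, p(22)=1002, p(23)=1255, p(24)=1575, p(25)=1958, p(26)=2436, p(27)=3010, p(28)=3718, p(29)=4565, p(30)=5604, p(31)=6842, p(32)=8349, p(33)=10143, p(34)=12310, p(35)=14883, p(36)=17977, p(37)=21637, p(38)=26015, p(39)=31185, p(40)=37338, p(41)=44583, p(42)=53174, p(43)=63261, p(44)=75175, p(45)=89134, p(46)=105558, p(47)=124754, p(48)=147273, p(49)=173525, p(50)=204226, p(51)=239943, p(52)=281589, p(53)=329931, p(54)=386155, p(55)=451276, p(56)=526823, p(57)=614154, p(58)=715220, p(59)=831820, p(60)=966467, p(61)=1121505, p(62)=1300156, p(63)=1505499, p(64)=1741630, p(65)=2012558, p(66)=2323520, p(67)=2679689, p(68)=3087735, p(69)=3554345, p(70)=4087968, p(71)=4697205, p(72)=5392783, p(73)=6185689, p(74)=7089500, p(75)=8118264, p(76)=9289091, p(77)=10619863, p(78)=12132164, p(79)=13848650, p(80)=15796476, p(81)=18004327, p(82)=20506255, p(83)=23338469, p(84)=26543660, p(85)=30167357, p(86)=34262962, p(87)=38887673, p(88)=44108109, p(89)=49995925, p(90)=56634173, p(91)=64112359, p(92)=72533807, p(93)=82010177, p(94)=92669720, p(95)=104651419, p(96)=118114304, p(97)=133230930, p(98)=150198136, p(99)=169229875, p(100)=190569292, p(101)=214481126, p(102)=241265379, p(103)=271248950, p(104)=304801365, p(105)=342325709, p(106)=384276336, p(107)=431149389, p(108)=483502844, p(109)=541946240, p(110)=607163746, p(111)=679903203, p(112)=761002156, p(113)=851376628, p(114)=952050665, p(115)=1064144451, p(116)=1188908248, p(117)=1327710076, p(118)=1482074143, p(119)=1653668665, p(120)=1844349560, p(121)=2056148051, p(122)=2291320912, p(123)=2552338241, p(124)=2841940500, p(125)=3163127352, p(126)=3519222692, p(127)=3913864295, p(128)=4351078600, p(129)=4835271870, p(130)=5371315400, p(131)=5964539504, p(132)=6620830889, p(133)=7346629512, p(134)=8149040695, p(135)=9035836076, p(136)=10015581680, p(137)=11097645016, p(138)=12292341831, p(139)=13610949895, p(140)=15065878135, p(141)=16670689208, p(142)=18440293320, p(143)=20390982757, p(144)=22540654445, p(145)=24908858009, p(146)=27517052599, p(147)=30388671978, p(148)=33549419497, p(149)=37027355200, p(150)=40853235313, p(151)=45060624582, p(152)=49686288421, p(153)=54770336324, p(154)=60356673280, p(155)=66493182097, p(156)=73232243759, p(157)=80630964769, p(158)=88751778802, p(159)=97662728555, p(160)=107438159466, p(161)=118159068427, p(162)=129913904637, p(163)=142798995930, p(164)=156919475295, p(165)=172389800255, p(166)=189334822579, p(167)=207890420102, p(168)=228204732751, p(169)=250438925115, p(170)=274768617130, p(171)=301384802048, p(172)=330495499613, p(173)=362326859895, p(174)=397125074750, p(175)=435157697830, p(176)=476715857290, p(177)=522115831195, p(178)=571701605655, p(179)=625846753120, p(180)=684957390936, p(181)=749474411781, p(182)=819876908323, p(183)=896684817527, p(184)=980462880430, p(185)=1071823774337, p(186)=1171432692373, p(187)=1280011042268, p(188)=1398341745571, p(189)=1527273599625, p(190)=1667727404093, p(191)=1820701100652, p(192)=1987276856363, p(193)=2168627105469, p(194)=2366022741845, p(195)=2580840212973, p(196)=2814570987591, p(197)=3068829878530.
Final step: p(198) = p(197) + p(196) - p(193) - p(191) + p(186) + p(183) - p(176) - p(172) + p(163) + p(158) - p(147) - p(141) + p(128) + p(121) - p(106) - p(98) + p(81) + p(72) - p(53) - p(43) + p(22) + p(11)
= 3068829878530 + 2814570987591 - 2168627105469 - 1820701100652 + 1171432692373 + 896684817527 - 476715857290 - 330495499613 + 142798995930 + 88751778802 - 30388671978 - 16670689208 + 4351078600 + 2056148051 - 384276336 - 150198136 + 18004327 + 5392783 - 329931 - 63261 + 1002 + 56
= 3345365983698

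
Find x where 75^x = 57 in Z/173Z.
148

Baby-step giant-step with step n = ⌈√173⌉ = 14.
Baby steps 75^j mod 173 (j:value) for j=0..13: 0:1, 1:75, 2:89, 3:101, 4:136, 5:166, 6:167, 7:69, 8:158, 9:86, 10:49, 11:42, 12:36, 13:105.
Giant-step multiplier: 75^(-14) ≡ 75^(172-14) = 75^158 ≡ 25 (mod 173).
Giant steps γ_i = 57·25^i mod 173: γ_0=57, γ_1=41, γ_2=160, γ_3=21, γ_4=6, γ_5=150, γ_6=117, γ_7=157, γ_8=119, γ_9=34, γ_10=158 (in table at j=8).
x = i·n + j = 10·14 + 8 = 148.
Check: 75^148 ≡ 57 (mod 173).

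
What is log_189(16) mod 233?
224

Baby-step giant-step with step n = ⌈√233⌉ = 16.
Baby steps 189^j mod 233 (j:value) for j=0..15: 0:1, 1:189, 2:72, 3:94, 4:58, 5:11, 6:215, 7:93, 8:102, 9:172, 10:121, 11:35, 12:91, 13:190, 14:28, 15:166.
Giant-step multiplier: 189^(-16) ≡ 189^(232-16) = 189^216 ≡ 23 (mod 233).
Giant steps γ_i = 16·23^i mod 233: γ_0=16, γ_1=135, γ_2=76, γ_3=117, γ_4=128, γ_5=148, γ_6=142, γ_7=4, γ_8=92, γ_9=19, γ_10=204, γ_11=32, γ_12=37, γ_13=152, γ_14=1 (in table at j=0).
x = i·n + j = 14·16 + 0 = 224.
Check: 189^224 ≡ 16 (mod 233).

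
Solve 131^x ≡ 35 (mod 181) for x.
117

Baby-step giant-step with step n = ⌈√181⌉ = 14.
Baby steps 131^j mod 181 (j:value) for j=0..13: 0:1, 1:131, 2:147, 3:71, 4:70, 5:120, 6:154, 7:83, 8:13, 9:74, 10:101, 11:18, 12:5, 13:112.
Giant-step multiplier: 131^(-14) ≡ 131^(180-14) = 131^166 ≡ 33 (mod 181).
Giant steps γ_i = 35·33^i mod 181: γ_0=35, γ_1=69, γ_2=105, γ_3=26, γ_4=134, γ_5=78, γ_6=40, γ_7=53, γ_8=120 (in table at j=5).
x = i·n + j = 8·14 + 5 = 117.
Check: 131^117 ≡ 35 (mod 181).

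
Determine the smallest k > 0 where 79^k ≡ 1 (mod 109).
108

109 is prime, so ord(79) divides φ(109) = 108.
Divisors of 108: 1, 2, 3, 4, 6, 9, 12, 18, 27, 36, 54, 108.
Repeated squaring: 79^1 ≡ 79, 79^2 ≡ 28, 79^4 ≡ 21, 79^8 ≡ 5, 79^16 ≡ 25, 79^32 ≡ 80, 79^64 ≡ 78 (mod 109).
Test 79^d mod 109 for each divisor d in increasing order:
79^1 ≡ 79
79^2 ≡ 28
79^3 = 79^2·79^1 ≡ 32
79^4 ≡ 21
79^6 = 79^4·79^2 ≡ 43
79^9 = 79^8·79^1 ≡ 68
79^12 = 79^8·79^4 ≡ 105
79^18 = 79^16·79^2 ≡ 46
79^27 = 79^16·79^8·79^2·79^1 ≡ 76
79^36 = 79^32·79^4 ≡ 45
79^54 = 79^32·79^16·79^4·79^2 ≡ 108
79^108 = 79^64·79^32·79^8·79^4 ≡ 1  ← first divisor giving 1
The order is 108.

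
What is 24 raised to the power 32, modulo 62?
18

Repeated squaring. Binary of 32 = 100000.
24^1 ≡ 24 (mod 62); 24^2 ≡ 18 (mod 62); 24^4 ≡ 14 (mod 62); 24^8 ≡ 10 (mod 62); 24^16 ≡ 38 (mod 62); 24^32 ≡ 18 (mod 62)
24^32 = 24^32 ≡ 18 (mod 62)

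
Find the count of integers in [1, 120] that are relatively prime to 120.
32

120 = 2^3 × 3 × 5
φ(n) = n × ∏(1 - 1/p) for each prime p dividing n
φ(120) = 120 × (1 - 1/2) × (1 - 1/3) × (1 - 1/5) = 32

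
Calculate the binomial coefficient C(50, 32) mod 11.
0

Using Lucas' theorem:
Write n=50 and k=32 in base 11:
n in base 11: [4, 6]
k in base 11: [2, 10]
C(50,32) mod 11 = ∏ C(n_i, k_i) mod 11
Digit binomials (mod 11): C(4,2) = 6; C(6,10) = 0 (k_i > n_i)
Product: 6 × 0 = 0 ≡ 0 (mod 11)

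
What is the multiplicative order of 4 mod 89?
11

89 is prime, so ord(4) divides φ(89) = 88.
Divisors of 88: 1, 2, 4, 8, 11, 22, 44, 88.
Repeated squaring: 4^1 ≡ 4, 4^2 ≡ 16, 4^4 ≡ 78, 4^8 ≡ 32, 4^16 ≡ 45, 4^32 ≡ 67, 4^64 ≡ 39 (mod 89).
Test 4^d mod 89 for each divisor d in increasing order:
4^1 ≡ 4
4^2 ≡ 16
4^4 ≡ 78
4^8 ≡ 32
4^11 = 4^8·4^2·4^1 ≡ 1  ← first divisor giving 1
The order is 11.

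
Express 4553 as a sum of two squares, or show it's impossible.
8² + 67² (a=8, b=67)

Factorization: 4553 = 29 × 157
By Fermat: n is sum of two squares iff every prime p ≡ 3 (mod 4) appears to even power.
All primes ≡ 3 (mod 4) appear to even power.
Search a = 0, 1, 2, … for 4553 - a² a perfect square: first hit at a = 8: 4553 - 64 = 4489 = 67².
4553 = 8² + 67² = 64 + 4489 ✓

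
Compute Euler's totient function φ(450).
120

450 = 2 × 3^2 × 5^2
φ(n) = n × ∏(1 - 1/p) for each prime p dividing n
φ(450) = 450 × (1 - 1/2) × (1 - 1/3) × (1 - 1/5) = 120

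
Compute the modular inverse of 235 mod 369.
190

gcd(235, 369) = 1, so the inverse exists.
Extended Euclidean algorithm on (369, 235):
369 = 1 × 235 + 134  ⟹  134 = (1)·369 + (-1)·235
235 = 1 × 134 + 101  ⟹  101 = (-1)·369 + (2)·235
134 = 1 × 101 + 33  ⟹  33 = (2)·369 + (-3)·235
101 = 3 × 33 + 2  ⟹  2 = (-7)·369 + (11)·235
33 = 16 × 2 + 1  ⟹  1 = (114)·369 + (-179)·235
So (-179)·235 ≡ 1 (mod 369), i.e. 235^(-1) ≡ -179 ≡ 190 (mod 369).
Check: 235 × 190 = 44650 ≡ 1 (mod 369)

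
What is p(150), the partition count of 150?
40853235313

p(n) counts ways to write n as a sum of positive integers (order ignored).
Euler's pentagonal recurrence: p(k) = p(k-1) + p(k-2) - p(k-5) - p(k-7) + p(k-12) + p(k-15) - ... (offsets j(3j∓1)/2, signs ++--, p(0)=1, p(<0)=0).
DP table for k = 0..149: p(0)=1, p(1)=1, p(2)=2, p(3)=3, p(4)=5, p(5)=7, p(6)=11, p(7)=15, p(8)=22, p(9)=30, p(10)=42, p(11)=56, p(12)=77, p(13)=101, p(14)=135, p(15)=176, p(16)=231, p(17)=297, p(18)=385, p(19)=490, p(20)=627, p(21)=792, p(22)=1002, p(23)=1255, p(24)=1575, p(25)=1958, p(26)=2436, p(27)=3010, p(28)=3718, p(29)=4565, p(30)=5604, p(31)=6842, p(32)=8349, p(33)=10143, p(34)=12310, p(35)=14883, p(36)=17977, p(37)=21637, p(38)=26015, p(39)=31185, p(40)=37338, p(41)=44583, p(42)=53174, p(43)=63261, p(44)=75175, p(45)=89134, p(46)=105558, p(47)=124754, p(48)=147273, p(49)=173525, p(50)=204226, p(51)=239943, p(52)=281589, p(53)=329931, p(54)=386155, p(55)=451276, p(56)=526823, p(57)=614154, p(58)=715220, p(59)=831820, p(60)=966467, p(61)=1121505, p(62)=1300156, p(63)=1505499, p(64)=1741630, p(65)=2012558, p(66)=2323520, p(67)=2679689, p(68)=3087735, p(69)=3554345, p(70)=4087968, p(71)=4697205, p(72)=5392783, p(73)=6185689, p(74)=7089500, p(75)=8118264, p(76)=9289091, p(77)=10619863, p(78)=12132164, p(79)=13848650, p(80)=15796476, p(81)=18004327, p(82)=20506255, p(83)=23338469, p(84)=26543660, p(85)=30167357, p(86)=34262962, p(87)=38887673, p(88)=44108109, p(89)=49995925, p(90)=56634173, p(91)=64112359, p(92)=72533807, p(93)=82010177, p(94)=92669720, p(95)=104651419, p(96)=118114304, p(97)=133230930, p(98)=150198136, p(99)=169229875, p(100)=190569292, p(101)=214481126, p(102)=241265379, p(103)=271248950, p(104)=304801365, p(105)=342325709, p(106)=384276336, p(107)=431149389, p(108)=483502844, p(109)=541946240, p(110)=607163746, p(111)=679903203, p(112)=761002156, p(113)=851376628, p(114)=952050665, p(115)=1064144451, p(116)=1188908248, p(117)=1327710076, p(118)=1482074143, p(119)=1653668665, p(120)=1844349560, p(121)=2056148051, p(122)=2291320912, p(123)=2552338241, p(124)=2841940500, p(125)=3163127352, p(126)=3519222692, p(127)=3913864295, p(128)=4351078600, p(129)=4835271870, p(130)=5371315400, p(131)=5964539504, p(132)=6620830889, p(133)=7346629512, p(134)=8149040695, p(135)=9035836076, p(136)=10015581680, p(137)=11097645016, p(138)=12292341831, p(139)=13610949895, p(140)=15065878135, p(141)=16670689208, p(142)=18440293320, p(143)=20390982757, p(144)=22540654445, p(145)=24908858009, p(146)=27517052599, p(147)=30388671978, p(148)=33549419497, p(149)=37027355200.
Final step: p(150) = p(149) + p(148) - p(145) - p(143) + p(138) + p(135) - p(128) - p(124) + p(115) + p(110) - p(99) - p(93) + p(80) + p(73) - p(58) - p(50) + p(33) + p(24) - p(5)
= 37027355200 + 33549419497 - 24908858009 - 20390982757 + 12292341831 + 9035836076 - 4351078600 - 2841940500 + 1064144451 + 607163746 - 169229875 - 82010177 + 15796476 + 6185689 - 715220 - 204226 + 10143 + 1575 - 7
= 40853235313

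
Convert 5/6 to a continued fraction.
[0; 1, 5]

Euclidean algorithm steps:
5 = 0 × 6 + 5
6 = 1 × 5 + 1
5 = 5 × 1 + 0
Continued fraction: [0; 1, 5]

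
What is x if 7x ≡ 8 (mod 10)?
x ≡ 4 (mod 10)

gcd(7, 10) = 1, which divides 8, so solutions exist.
Find 7^(-1) mod 10 by the extended Euclidean algorithm:
10 = 1 × 7 + 3  ⟹  3 = (1)·10 + (-1)·7
7 = 2 × 3 + 1  ⟹  1 = (-2)·10 + (3)·7
So (3)·7 ≡ 1 (mod 10), i.e. 7^(-1) ≡ 3 (mod 10).
x ≡ 3 × 8 = 24 ≡ 4 (mod 10).
Check: 7 × 4 = 28 ≡ 8 (mod 10).
Unique solution: x ≡ 4 (mod 10)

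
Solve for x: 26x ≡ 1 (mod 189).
80

gcd(26, 189) = 1, so the inverse exists.
Extended Euclidean algorithm on (189, 26):
189 = 7 × 26 + 7  ⟹  7 = (1)·189 + (-7)·26
26 = 3 × 7 + 5  ⟹  5 = (-3)·189 + (22)·26
7 = 1 × 5 + 2  ⟹  2 = (4)·189 + (-29)·26
5 = 2 × 2 + 1  ⟹  1 = (-11)·189 + (80)·26
So (80)·26 ≡ 1 (mod 189), i.e. 26^(-1) ≡ 80 (mod 189).
Check: 26 × 80 = 2080 ≡ 1 (mod 189)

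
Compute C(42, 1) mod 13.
3

Using Lucas' theorem:
Write n=42 and k=1 in base 13:
n in base 13: [3, 3]
k in base 13: [0, 1]
C(42,1) mod 13 = ∏ C(n_i, k_i) mod 13
Digit binomials (mod 13): C(3,0) = 1; C(3,1) = 3
Product: 1 × 3 = 3 ≡ 3 (mod 13)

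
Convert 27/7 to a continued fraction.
[3; 1, 6]

Euclidean algorithm steps:
27 = 3 × 7 + 6
7 = 1 × 6 + 1
6 = 6 × 1 + 0
Continued fraction: [3; 1, 6]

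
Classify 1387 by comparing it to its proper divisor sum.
deficient

Proper divisors of 1387: sum = 1 + 19 + 73 = 93
Since 93 < 1387, 1387 is deficient.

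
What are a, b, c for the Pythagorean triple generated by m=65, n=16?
(3969, 2080, 4481)

Euclid's formula: a = m² - n², b = 2mn, c = m² + n²
m = 65, n = 16
a = 65² - 16² = 4225 - 256 = 3969
b = 2 × 65 × 16 = 2080
c = 65² + 16² = 4225 + 256 = 4481
Verification: 3969² + 2080² = 15752961 + 4326400 = 20079361 = 4481² ✓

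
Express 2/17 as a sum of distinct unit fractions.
1/9 + 1/153

Greedy algorithm:
2/17: ceiling(17/2) = 9, use 1/9
1/153: ceiling(153/1) = 153, use 1/153
Result: 2/17 = 1/9 + 1/153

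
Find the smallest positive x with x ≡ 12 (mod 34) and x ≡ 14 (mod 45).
284

Using Chinese Remainder Theorem:
M = 34 × 45 = 1530
M1 = 45, M2 = 34
y1 = 45^(-1) mod 34 = 31
y2 = 34^(-1) mod 45 = 4
x = (12×45×31 + 14×34×4) mod 1530 = 284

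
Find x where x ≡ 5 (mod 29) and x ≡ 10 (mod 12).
34

Using Chinese Remainder Theorem:
M = 29 × 12 = 348
M1 = 12, M2 = 29
y1 = 12^(-1) mod 29 = 17
y2 = 29^(-1) mod 12 = 5
x = (5×12×17 + 10×29×5) mod 348 = 34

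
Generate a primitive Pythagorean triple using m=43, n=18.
(1525, 1548, 2173)

Euclid's formula: a = m² - n², b = 2mn, c = m² + n²
m = 43, n = 18
a = 43² - 18² = 1849 - 324 = 1525
b = 2 × 43 × 18 = 1548
c = 43² + 18² = 1849 + 324 = 2173
Verification: 1525² + 1548² = 2325625 + 2396304 = 4721929 = 2173² ✓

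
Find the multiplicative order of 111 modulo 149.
148

149 is prime, so ord(111) divides φ(149) = 148.
Divisors of 148: 1, 2, 4, 37, 74, 148.
Repeated squaring: 111^1 ≡ 111, 111^2 ≡ 103, 111^4 ≡ 30, 111^8 ≡ 6, 111^16 ≡ 36, 111^32 ≡ 104, 111^64 ≡ 88, 111^128 ≡ 145 (mod 149).
Test 111^d mod 149 for each divisor d in increasing order:
111^1 ≡ 111
111^2 ≡ 103
111^4 ≡ 30
111^37 = 111^32·111^4·111^1 ≡ 44
111^74 = 111^64·111^8·111^2 ≡ 148
111^148 = 111^128·111^16·111^4 ≡ 1  ← first divisor giving 1
The order is 148.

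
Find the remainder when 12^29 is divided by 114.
84

Repeated squaring. Binary of 29 = 11101.
12^1 ≡ 12 (mod 114); 12^2 ≡ 30 (mod 114); 12^4 ≡ 102 (mod 114); 12^8 ≡ 30 (mod 114); 12^16 ≡ 102 (mod 114)
12^29 = 12^1 × 12^4 × 12^8 × 12^16 ≡ 84 (mod 114)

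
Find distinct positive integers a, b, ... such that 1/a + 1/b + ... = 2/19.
1/10 + 1/190

Greedy algorithm:
2/19: ceiling(19/2) = 10, use 1/10
1/190: ceiling(190/1) = 190, use 1/190
Result: 2/19 = 1/10 + 1/190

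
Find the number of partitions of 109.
541946240

p(n) counts ways to write n as a sum of positive integers (order ignored).
Euler's pentagonal recurrence: p(k) = p(k-1) + p(k-2) - p(k-5) - p(k-7) + p(k-12) + p(k-15) - ... (offsets j(3j∓1)/2, signs ++--, p(0)=1, p(<0)=0).
DP table for k = 0..108: p(0)=1, p(1)=1, p(2)=2, p(3)=3, p(4)=5, p(5)=7, p(6)=11, p(7)=15, p(8)=22, p(9)=30, p(10)=42, p(11)=56, p(12)=77, p(13)=101, p(14)=135, p(15)=176, p(16)=231, p(17)=297, p(18)=385, p(19)=490, p(20)=627, p(21)=792, p(22)=1002, p(23)=1255, p(24)=1575, p(25)=1958, p(26)=2436, p(27)=3010, p(28)=3718, p(29)=4565, p(30)=5604, p(31)=6842, p(32)=8349, p(33)=10143, p(34)=12310, p(35)=14883, p(36)=17977, p(37)=21637, p(38)=26015, p(39)=31185, p(40)=37338, p(41)=44583, p(42)=53174, p(43)=63261, p(44)=75175, p(45)=89134, p(46)=105558, p(47)=124754, p(48)=147273, p(49)=173525, p(50)=204226, p(51)=239943, p(52)=281589, p(53)=329931, p(54)=386155, p(55)=451276, p(56)=526823, p(57)=614154, p(58)=715220, p(59)=831820, p(60)=966467, p(61)=1121505, p(62)=1300156, p(63)=1505499, p(64)=1741630, p(65)=2012558, p(66)=2323520, p(67)=2679689, p(68)=3087735, p(69)=3554345, p(70)=4087968, p(71)=4697205, p(72)=5392783, p(73)=6185689, p(74)=7089500, p(75)=8118264, p(76)=9289091, p(77)=10619863, p(78)=12132164, p(79)=13848650, p(80)=15796476, p(81)=18004327, p(82)=20506255, p(83)=23338469, p(84)=26543660, p(85)=30167357, p(86)=34262962, p(87)=38887673, p(88)=44108109, p(89)=49995925, p(90)=56634173, p(91)=64112359, p(92)=72533807, p(93)=82010177, p(94)=92669720, p(95)=104651419, p(96)=118114304, p(97)=133230930, p(98)=150198136, p(99)=169229875, p(100)=190569292, p(101)=214481126, p(102)=241265379, p(103)=271248950, p(104)=304801365, p(105)=342325709, p(106)=384276336, p(107)=431149389, p(108)=483502844.
Final step: p(109) = p(108) + p(107) - p(104) - p(102) + p(97) + p(94) - p(87) - p(83) + p(74) + p(69) - p(58) - p(52) + p(39) + p(32) - p(17) - p(9)
= 483502844 + 431149389 - 304801365 - 241265379 + 133230930 + 92669720 - 38887673 - 23338469 + 7089500 + 3554345 - 715220 - 281589 + 31185 + 8349 - 297 - 30
= 541946240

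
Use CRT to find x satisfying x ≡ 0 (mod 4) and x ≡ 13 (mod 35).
48

Using Chinese Remainder Theorem:
M = 4 × 35 = 140
M1 = 35, M2 = 4
y1 = 35^(-1) mod 4 = 3
y2 = 4^(-1) mod 35 = 9
x = (0×35×3 + 13×4×9) mod 140 = 48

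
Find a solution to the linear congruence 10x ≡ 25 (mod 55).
x ≡ 8 (mod 11)

gcd(10, 55) = 5, which divides 25, so solutions exist.
Divide through by 5: 2x ≡ 5 (mod 11).
Find 2^(-1) mod 11 by the extended Euclidean algorithm:
11 = 5 × 2 + 1  ⟹  1 = (1)·11 + (-5)·2
So (-5)·2 ≡ 1 (mod 11), i.e. 2^(-1) ≡ -5 ≡ 6 (mod 11).
x ≡ 6 × 5 = 30 ≡ 8 (mod 11).
Check: 10 × 8 = 80 ≡ 25 (mod 55).
x ≡ 8 (mod 11), giving 5 solutions mod 55.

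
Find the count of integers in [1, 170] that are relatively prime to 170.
64

170 = 2 × 5 × 17
φ(n) = n × ∏(1 - 1/p) for each prime p dividing n
φ(170) = 170 × (1 - 1/2) × (1 - 1/5) × (1 - 1/17) = 64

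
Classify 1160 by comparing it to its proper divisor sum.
abundant

Proper divisors of 1160: sum = 1 + 2 + 4 + 5 + 8 + 10 + 20 + 29 + 40 + 58 + 116 + 145 + 232 + 290 + 580 = 1540
Since 1540 > 1160, 1160 is abundant.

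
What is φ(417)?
276

417 = 3 × 139
φ(n) = n × ∏(1 - 1/p) for each prime p dividing n
φ(417) = 417 × (1 - 1/3) × (1 - 1/139) = 276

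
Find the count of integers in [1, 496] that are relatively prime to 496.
240

496 = 2^4 × 31
φ(n) = n × ∏(1 - 1/p) for each prime p dividing n
φ(496) = 496 × (1 - 1/2) × (1 - 1/31) = 240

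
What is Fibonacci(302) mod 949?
811

Matrix identity: Q^n = [[F_(n+1), F_n], [F_n, F_(n-1)]] with Q = [[1,1],[1,0]].
n = 302 = 100101110₂. Square-and-multiply, entries mod 949:
Q^1 = [[1,1],[1,0]]
Q^2 = (Q^1)² = [[2,1],[1,1]]
Q^4 = (Q^2)² = [[5,3],[3,2]]
Q^9 = (Q^4)²·Q = [[55,34],[34,21]]
Q^18 = (Q^9)² = [[385,686],[686,648]]
Q^37 = (Q^18)²·Q = [[757,73],[73,684]]
Q^75 = (Q^37)²·Q = [[291,437],[437,803]]
Q^151 = (Q^75)²·Q = [[222,440],[440,731]]
Q^302 = (Q^151)² = [[889,811],[811,78]]
F_302 mod 949 = Q^302[0][1] = 811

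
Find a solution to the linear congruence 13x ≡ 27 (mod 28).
x ≡ 15 (mod 28)

gcd(13, 28) = 1, which divides 27, so solutions exist.
Find 13^(-1) mod 28 by the extended Euclidean algorithm:
28 = 2 × 13 + 2  ⟹  2 = (1)·28 + (-2)·13
13 = 6 × 2 + 1  ⟹  1 = (-6)·28 + (13)·13
So (13)·13 ≡ 1 (mod 28), i.e. 13^(-1) ≡ 13 (mod 28).
x ≡ 13 × 27 = 351 ≡ 15 (mod 28).
Check: 13 × 15 = 195 ≡ 27 (mod 28).
Unique solution: x ≡ 15 (mod 28)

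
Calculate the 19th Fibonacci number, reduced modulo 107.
8

Matrix identity: Q^n = [[F_(n+1), F_n], [F_n, F_(n-1)]] with Q = [[1,1],[1,0]].
n = 19 = 10011₂. Square-and-multiply, entries mod 107:
Q^1 = [[1,1],[1,0]]
Q^2 = (Q^1)² = [[2,1],[1,1]]
Q^4 = (Q^2)² = [[5,3],[3,2]]
Q^9 = (Q^4)²·Q = [[55,34],[34,21]]
Q^19 = (Q^9)²·Q = [[24,8],[8,16]]
F_19 mod 107 = Q^19[0][1] = 8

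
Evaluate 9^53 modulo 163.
84

Repeated squaring. Binary of 53 = 110101.
9^1 ≡ 9 (mod 163); 9^2 ≡ 81 (mod 163); 9^4 ≡ 41 (mod 163); 9^8 ≡ 51 (mod 163); 9^16 ≡ 156 (mod 163); 9^32 ≡ 49 (mod 163)
9^53 = 9^1 × 9^4 × 9^16 × 9^32 ≡ 84 (mod 163)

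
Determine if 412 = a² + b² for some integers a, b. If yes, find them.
Not possible

Factorization: 412 = 2^2 × 103
By Fermat: n is sum of two squares iff every prime p ≡ 3 (mod 4) appears to even power.
Prime(s) ≡ 3 (mod 4) with odd exponent: [(103, 1)]
Therefore 412 cannot be expressed as a² + b².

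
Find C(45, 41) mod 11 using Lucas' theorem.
0

Using Lucas' theorem:
Write n=45 and k=41 in base 11:
n in base 11: [4, 1]
k in base 11: [3, 8]
C(45,41) mod 11 = ∏ C(n_i, k_i) mod 11
Digit binomials (mod 11): C(4,3) = 4; C(1,8) = 0 (k_i > n_i)
Product: 4 × 0 = 0 ≡ 0 (mod 11)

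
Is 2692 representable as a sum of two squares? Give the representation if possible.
24² + 46² (a=24, b=46)

Factorization: 2692 = 2^2 × 673
By Fermat: n is sum of two squares iff every prime p ≡ 3 (mod 4) appears to even power.
All primes ≡ 3 (mod 4) appear to even power.
Search a = 0, 1, 2, … for 2692 - a² a perfect square: first hit at a = 24: 2692 - 576 = 2116 = 46².
2692 = 24² + 46² = 576 + 2116 ✓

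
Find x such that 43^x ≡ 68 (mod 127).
70

Baby-step giant-step with step n = ⌈√127⌉ = 12.
Baby steps 43^j mod 127 (j:value) for j=0..11: 0:1, 1:43, 2:71, 3:5, 4:88, 5:101, 6:25, 7:59, 8:124, 9:125, 10:41, 11:112.
Giant-step multiplier: 43^(-12) ≡ 43^(126-12) = 43^114 ≡ 38 (mod 127).
Giant steps γ_i = 68·38^i mod 127: γ_0=68, γ_1=44, γ_2=21, γ_3=36, γ_4=98, γ_5=41 (in table at j=10).
x = i·n + j = 5·12 + 10 = 70.
Check: 43^70 ≡ 68 (mod 127).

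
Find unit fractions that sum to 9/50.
1/6 + 1/75

Greedy algorithm:
9/50: ceiling(50/9) = 6, use 1/6
1/75: ceiling(75/1) = 75, use 1/75
Result: 9/50 = 1/6 + 1/75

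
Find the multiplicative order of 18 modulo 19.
2

19 is prime, so ord(18) divides φ(19) = 18.
Divisors of 18: 1, 2, 3, 6, 9, 18.
Repeated squaring: 18^1 ≡ 18, 18^2 ≡ 1, 18^4 ≡ 1, 18^8 ≡ 1, 18^16 ≡ 1 (mod 19).
Test 18^d mod 19 for each divisor d in increasing order:
18^1 ≡ 18
18^2 ≡ 1  ← first divisor giving 1
The order is 2.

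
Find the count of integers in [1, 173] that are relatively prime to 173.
172

173 = 173
φ(n) = n × ∏(1 - 1/p) for each prime p dividing n
φ(173) = 173 × (1 - 1/173) = 172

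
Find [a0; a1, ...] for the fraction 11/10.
[1; 10]

Euclidean algorithm steps:
11 = 1 × 10 + 1
10 = 10 × 1 + 0
Continued fraction: [1; 10]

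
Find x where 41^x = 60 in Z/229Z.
60

Baby-step giant-step with step n = ⌈√229⌉ = 16.
Baby steps 41^j mod 229 (j:value) for j=0..15: 0:1, 1:41, 2:78, 3:221, 4:130, 5:63, 6:64, 7:105, 8:183, 9:175, 10:76, 11:139, 12:203, 13:79, 14:33, 15:208.
Giant-step multiplier: 41^(-16) ≡ 41^(228-16) = 41^212 ≡ 25 (mod 229).
Giant steps γ_i = 60·25^i mod 229: γ_0=60, γ_1=126, γ_2=173, γ_3=203 (in table at j=12).
x = i·n + j = 3·16 + 12 = 60.
Check: 41^60 ≡ 60 (mod 229).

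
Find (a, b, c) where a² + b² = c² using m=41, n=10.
(1581, 820, 1781)

Euclid's formula: a = m² - n², b = 2mn, c = m² + n²
m = 41, n = 10
a = 41² - 10² = 1681 - 100 = 1581
b = 2 × 41 × 10 = 820
c = 41² + 10² = 1681 + 100 = 1781
Verification: 1581² + 820² = 2499561 + 672400 = 3171961 = 1781² ✓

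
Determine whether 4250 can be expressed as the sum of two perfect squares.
5² + 65² (a=5, b=65)

Factorization: 4250 = 2 × 5^3 × 17
By Fermat: n is sum of two squares iff every prime p ≡ 3 (mod 4) appears to even power.
All primes ≡ 3 (mod 4) appear to even power.
Search a = 0, 1, 2, … for 4250 - a² a perfect square: first hit at a = 5: 4250 - 25 = 4225 = 65².
4250 = 5² + 65² = 25 + 4225 ✓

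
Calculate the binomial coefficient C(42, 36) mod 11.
7

Using Lucas' theorem:
Write n=42 and k=36 in base 11:
n in base 11: [3, 9]
k in base 11: [3, 3]
C(42,36) mod 11 = ∏ C(n_i, k_i) mod 11
Digit binomials (mod 11): C(3,3) = 1; C(9,3) = 84 ≡ 7
Product: 1 × 7 = 7 ≡ 7 (mod 11)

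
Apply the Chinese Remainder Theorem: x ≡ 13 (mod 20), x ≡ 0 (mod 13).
13

Using Chinese Remainder Theorem:
M = 20 × 13 = 260
M1 = 13, M2 = 20
y1 = 13^(-1) mod 20 = 17
y2 = 20^(-1) mod 13 = 2
x = (13×13×17 + 0×20×2) mod 260 = 13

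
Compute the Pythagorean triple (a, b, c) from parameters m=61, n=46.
(1605, 5612, 5837)

Euclid's formula: a = m² - n², b = 2mn, c = m² + n²
m = 61, n = 46
a = 61² - 46² = 3721 - 2116 = 1605
b = 2 × 61 × 46 = 5612
c = 61² + 46² = 3721 + 2116 = 5837
Verification: 1605² + 5612² = 2576025 + 31494544 = 34070569 = 5837² ✓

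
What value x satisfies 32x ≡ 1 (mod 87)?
68

gcd(32, 87) = 1, so the inverse exists.
Extended Euclidean algorithm on (87, 32):
87 = 2 × 32 + 23  ⟹  23 = (1)·87 + (-2)·32
32 = 1 × 23 + 9  ⟹  9 = (-1)·87 + (3)·32
23 = 2 × 9 + 5  ⟹  5 = (3)·87 + (-8)·32
9 = 1 × 5 + 4  ⟹  4 = (-4)·87 + (11)·32
5 = 1 × 4 + 1  ⟹  1 = (7)·87 + (-19)·32
So (-19)·32 ≡ 1 (mod 87), i.e. 32^(-1) ≡ -19 ≡ 68 (mod 87).
Check: 32 × 68 = 2176 ≡ 1 (mod 87)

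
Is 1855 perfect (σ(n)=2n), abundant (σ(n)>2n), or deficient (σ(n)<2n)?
deficient

Proper divisors of 1855: sum = 1 + 5 + 7 + 35 + 53 + 265 + 371 = 737
Since 737 < 1855, 1855 is deficient.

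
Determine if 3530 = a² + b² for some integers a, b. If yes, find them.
7² + 59² (a=7, b=59)

Factorization: 3530 = 2 × 5 × 353
By Fermat: n is sum of two squares iff every prime p ≡ 3 (mod 4) appears to even power.
All primes ≡ 3 (mod 4) appear to even power.
Search a = 0, 1, 2, … for 3530 - a² a perfect square: first hit at a = 7: 3530 - 49 = 3481 = 59².
3530 = 7² + 59² = 49 + 3481 ✓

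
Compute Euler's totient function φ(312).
96

312 = 2^3 × 3 × 13
φ(n) = n × ∏(1 - 1/p) for each prime p dividing n
φ(312) = 312 × (1 - 1/2) × (1 - 1/3) × (1 - 1/13) = 96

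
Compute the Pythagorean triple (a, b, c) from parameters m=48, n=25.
(1679, 2400, 2929)

Euclid's formula: a = m² - n², b = 2mn, c = m² + n²
m = 48, n = 25
a = 48² - 25² = 2304 - 625 = 1679
b = 2 × 48 × 25 = 2400
c = 48² + 25² = 2304 + 625 = 2929
Verification: 1679² + 2400² = 2819041 + 5760000 = 8579041 = 2929² ✓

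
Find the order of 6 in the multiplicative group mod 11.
10

11 is prime, so ord(6) divides φ(11) = 10.
Divisors of 10: 1, 2, 5, 10.
Repeated squaring: 6^1 ≡ 6, 6^2 ≡ 3, 6^4 ≡ 9, 6^8 ≡ 4 (mod 11).
Test 6^d mod 11 for each divisor d in increasing order:
6^1 ≡ 6
6^2 ≡ 3
6^5 = 6^4·6^1 ≡ 10
6^10 = 6^8·6^2 ≡ 1  ← first divisor giving 1
The order is 10.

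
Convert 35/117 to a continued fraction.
[0; 3, 2, 1, 11]

Euclidean algorithm steps:
35 = 0 × 117 + 35
117 = 3 × 35 + 12
35 = 2 × 12 + 11
12 = 1 × 11 + 1
11 = 11 × 1 + 0
Continued fraction: [0; 3, 2, 1, 11]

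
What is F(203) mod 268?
133

Matrix identity: Q^n = [[F_(n+1), F_n], [F_n, F_(n-1)]] with Q = [[1,1],[1,0]].
n = 203 = 11001011₂. Square-and-multiply, entries mod 268:
Q^1 = [[1,1],[1,0]]
Q^3 = (Q^1)²·Q = [[3,2],[2,1]]
Q^6 = (Q^3)² = [[13,8],[8,5]]
Q^12 = (Q^6)² = [[233,144],[144,89]]
Q^25 = (Q^12)²·Q = [[257,253],[253,4]]
Q^50 = (Q^25)² = [[78,105],[105,241]]
Q^101 = (Q^50)²·Q = [[220,225],[225,263]]
Q^203 = (Q^101)²·Q = [[0,133],[133,135]]
F_203 mod 268 = Q^203[0][1] = 133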